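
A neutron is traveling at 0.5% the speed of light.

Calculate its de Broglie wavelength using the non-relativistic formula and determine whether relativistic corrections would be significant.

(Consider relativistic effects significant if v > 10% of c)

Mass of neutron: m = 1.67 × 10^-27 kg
No, relativistic corrections are not needed.

Using the non-relativistic de Broglie formula λ = h/(mv):

v = 0.5% × c = 1.499 × 10^6 m/s

λ = h/(mv)
λ = (6.626 × 10^-34 J·s) / (1.67 × 10^-27 kg × 1.499 × 10^6 m/s)
λ = 2.65 × 10^-13 m

Since v = 0.5% of c < 10% of c, relativistic corrections are NOT significant and this non-relativistic result is a good approximation.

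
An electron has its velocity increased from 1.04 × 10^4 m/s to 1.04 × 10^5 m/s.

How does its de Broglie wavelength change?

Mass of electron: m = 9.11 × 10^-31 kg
The wavelength decreases by a factor of 10.

Using λ = h/(mv):

Initial wavelength: λ₁ = h/(mv₁) = 6.99 × 10^-8 m
Final wavelength: λ₂ = h/(mv₂) = 6.99 × 10^-9 m

Since λ ∝ 1/v, when velocity increases by a factor of 10, the wavelength decreases by a factor of 10.

λ₂/λ₁ = v₁/v₂ = 1/10

The wavelength decreases by a factor of 10.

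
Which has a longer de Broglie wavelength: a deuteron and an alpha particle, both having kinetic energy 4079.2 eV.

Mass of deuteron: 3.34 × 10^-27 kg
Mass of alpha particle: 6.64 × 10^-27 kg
The deuteron has the longer wavelength.

Using λ = h/√(2mKE):

For deuteron: λ₁ = h/√(2m₁KE) = 3.17 × 10^-13 m
For alpha particle: λ₂ = h/√(2m₂KE) = 2.25 × 10^-13 m

Since λ ∝ 1/√m at constant kinetic energy, the lighter particle has the longer wavelength.

The deuteron has the longer de Broglie wavelength.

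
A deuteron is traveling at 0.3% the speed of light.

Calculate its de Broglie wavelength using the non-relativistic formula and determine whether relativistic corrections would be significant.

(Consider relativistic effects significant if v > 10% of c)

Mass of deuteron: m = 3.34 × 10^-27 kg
No, relativistic corrections are not needed.

Using the non-relativistic de Broglie formula λ = h/(mv):

v = 0.3% × c = 8.994 × 10^5 m/s

λ = h/(mv)
λ = (6.626 × 10^-34 J·s) / (3.34 × 10^-27 kg × 8.994 × 10^5 m/s)
λ = 2.21 × 10^-13 m

Since v = 0.3% of c < 10% of c, relativistic corrections are NOT significant and this non-relativistic result is a good approximation.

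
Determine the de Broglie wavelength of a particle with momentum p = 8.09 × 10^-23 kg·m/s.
8.19 × 10^-12 m

Using the de Broglie relation λ = h/p:

λ = h/p
λ = (6.626 × 10^-34 J·s) / (8.09 × 10^-23 kg·m/s)
λ = 8.19 × 10^-12 m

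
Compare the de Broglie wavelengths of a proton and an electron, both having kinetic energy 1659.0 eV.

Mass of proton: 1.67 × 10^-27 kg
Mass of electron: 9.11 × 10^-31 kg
The electron has the longer wavelength.

Using λ = h/√(2mKE):

For proton: λ₁ = h/√(2m₁KE) = 7.03 × 10^-13 m
For electron: λ₂ = h/√(2m₂KE) = 3.01 × 10^-11 m

Since λ ∝ 1/√m at constant kinetic energy, the lighter particle has the longer wavelength.

The electron has the longer de Broglie wavelength.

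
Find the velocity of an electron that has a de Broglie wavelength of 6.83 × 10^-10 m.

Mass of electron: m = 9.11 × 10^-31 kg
1.06 × 10^6 m/s

From the de Broglie relation λ = h/(mv), we solve for v:

v = h/(mλ)
v = (6.626 × 10^-34 J·s) / (9.11 × 10^-31 kg × 6.83 × 10^-10 m)
v = 1.06 × 10^6 m/s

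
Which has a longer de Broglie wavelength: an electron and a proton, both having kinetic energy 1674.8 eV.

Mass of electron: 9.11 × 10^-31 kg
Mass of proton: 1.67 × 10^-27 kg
The electron has the longer wavelength.

Using λ = h/√(2mKE):

For electron: λ₁ = h/√(2m₁KE) = 3.00 × 10^-11 m
For proton: λ₂ = h/√(2m₂KE) = 7.00 × 10^-13 m

Since λ ∝ 1/√m at constant kinetic energy, the lighter particle has the longer wavelength.

The electron has the longer de Broglie wavelength.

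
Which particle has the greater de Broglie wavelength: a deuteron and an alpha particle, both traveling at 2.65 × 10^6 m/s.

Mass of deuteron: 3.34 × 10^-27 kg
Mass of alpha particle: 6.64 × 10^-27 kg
The deuteron has the longer wavelength.

Using λ = h/(mv), since both particles have the same velocity, the wavelength depends only on mass.

For deuteron: λ₁ = h/(m₁v) = 7.49 × 10^-14 m
For alpha particle: λ₂ = h/(m₂v) = 3.77 × 10^-14 m

Since λ ∝ 1/m at constant velocity, the lighter particle has the longer wavelength.

The deuteron has the longer de Broglie wavelength.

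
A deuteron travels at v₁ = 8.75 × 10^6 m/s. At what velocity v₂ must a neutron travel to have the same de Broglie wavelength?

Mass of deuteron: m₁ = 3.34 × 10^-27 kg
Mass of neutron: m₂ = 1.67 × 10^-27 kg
v₂ = 1.75 × 10^7 m/s

For equal de Broglie wavelengths: λ₁ = λ₂

h/(m₁v₁) = h/(m₂v₂)
m₁v₁ = m₂v₂
v₂ = v₁ · (m₁/m₂)

v₂ = 8.75 × 10^6 m/s × (3.34 × 10^-27 kg / 1.67 × 10^-27 kg)
v₂ = 1.75 × 10^7 m/s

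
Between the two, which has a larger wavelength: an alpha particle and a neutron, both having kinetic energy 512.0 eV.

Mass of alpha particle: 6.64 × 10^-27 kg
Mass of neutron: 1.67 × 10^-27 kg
The neutron has the longer wavelength.

Using λ = h/√(2mKE):

For alpha particle: λ₁ = h/√(2m₁KE) = 6.35 × 10^-13 m
For neutron: λ₂ = h/√(2m₂KE) = 1.27 × 10^-12 m

Since λ ∝ 1/√m at constant kinetic energy, the lighter particle has the longer wavelength.

The neutron has the longer de Broglie wavelength.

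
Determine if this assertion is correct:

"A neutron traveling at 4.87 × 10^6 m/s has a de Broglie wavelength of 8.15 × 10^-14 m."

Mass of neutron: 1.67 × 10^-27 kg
True

The claim is correct.

Using λ = h/(mv):
λ = (6.626 × 10^-34 J·s) / (1.67 × 10^-27 kg × 4.87 × 10^6 m/s)
λ = 8.15 × 10^-14 m

This matches the claimed value.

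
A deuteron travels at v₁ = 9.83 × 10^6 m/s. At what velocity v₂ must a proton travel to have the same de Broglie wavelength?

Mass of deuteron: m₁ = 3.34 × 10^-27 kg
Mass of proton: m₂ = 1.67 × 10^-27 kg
v₂ = 1.97 × 10^7 m/s

For equal de Broglie wavelengths: λ₁ = λ₂

h/(m₁v₁) = h/(m₂v₂)
m₁v₁ = m₂v₂
v₂ = v₁ · (m₁/m₂)

v₂ = 9.83 × 10^6 m/s × (3.34 × 10^-27 kg / 1.67 × 10^-27 kg)
v₂ = 1.97 × 10^7 m/s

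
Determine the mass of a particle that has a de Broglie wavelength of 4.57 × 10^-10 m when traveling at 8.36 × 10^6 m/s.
1.73 × 10^-31 kg

From the de Broglie relation λ = h/(mv), we solve for m:

m = h/(λv)
m = (6.626 × 10^-34 J·s) / (4.57 × 10^-10 m × 8.36 × 10^6 m/s)
m = 1.73 × 10^-31 kg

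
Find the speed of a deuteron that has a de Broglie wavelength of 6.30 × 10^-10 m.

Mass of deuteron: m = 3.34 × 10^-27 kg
3.15 × 10^2 m/s

From the de Broglie relation λ = h/(mv), we solve for v:

v = h/(mλ)
v = (6.626 × 10^-34 J·s) / (3.34 × 10^-27 kg × 6.30 × 10^-10 m)
v = 3.15 × 10^2 m/s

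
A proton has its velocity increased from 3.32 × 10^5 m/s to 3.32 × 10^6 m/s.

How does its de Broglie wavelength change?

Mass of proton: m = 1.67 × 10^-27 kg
The wavelength decreases by a factor of 10.

Using λ = h/(mv):

Initial wavelength: λ₁ = h/(mv₁) = 1.20 × 10^-12 m
Final wavelength: λ₂ = h/(mv₂) = 1.20 × 10^-13 m

Since λ ∝ 1/v, when velocity increases by a factor of 10, the wavelength decreases by a factor of 10.

λ₂/λ₁ = v₁/v₂ = 1/10

The wavelength decreases by a factor of 10.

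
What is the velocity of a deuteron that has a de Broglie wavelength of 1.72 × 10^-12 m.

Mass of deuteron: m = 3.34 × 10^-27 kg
1.15 × 10^5 m/s

From the de Broglie relation λ = h/(mv), we solve for v:

v = h/(mλ)
v = (6.626 × 10^-34 J·s) / (3.34 × 10^-27 kg × 1.72 × 10^-12 m)
v = 1.15 × 10^5 m/s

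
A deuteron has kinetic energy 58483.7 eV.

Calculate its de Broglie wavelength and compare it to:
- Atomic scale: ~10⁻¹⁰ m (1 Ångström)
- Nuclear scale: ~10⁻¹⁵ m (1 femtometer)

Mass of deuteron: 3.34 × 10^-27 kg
λ = 8.38 × 10^-14 m, which is between nuclear and atomic scales.

Using λ = h/√(2mKE):

KE = 58483.7 eV = 9.370 × 10^-15 J

λ = h/√(2mKE)
λ = (6.626 × 10^-34 J·s) / √(2 × 3.34 × 10^-27 kg × 9.370 × 10^-15 J)
λ = 8.38 × 10^-14 m

Comparison:
- Atomic scale (10⁻¹⁰ m): λ is 0.00084× this size
- Nuclear scale (10⁻¹⁵ m): λ is 84× this size

The wavelength is between nuclear and atomic scales.

This wavelength is appropriate for probing atomic structure but too large for nuclear physics experiments.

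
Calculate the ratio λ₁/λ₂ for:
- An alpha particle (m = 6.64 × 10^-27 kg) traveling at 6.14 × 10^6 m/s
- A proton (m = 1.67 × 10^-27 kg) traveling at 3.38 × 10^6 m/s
λ₁/λ₂ = 0.138

Using λ = h/(mv):

λ₁ = h/(m₁v₁) = 1.63 × 10^-14 m
λ₂ = h/(m₂v₂) = 1.17 × 10^-13 m

Ratio λ₁/λ₂ = (m₂v₂)/(m₁v₁)
         = (1.67 × 10^-27 kg × 3.38 × 10^6 m/s) / (6.64 × 10^-27 kg × 6.14 × 10^6 m/s)
         = 0.138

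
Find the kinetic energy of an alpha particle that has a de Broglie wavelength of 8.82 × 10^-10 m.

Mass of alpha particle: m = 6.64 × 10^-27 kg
4.25 × 10^-23 J (or 2.65 × 10^-4 eV)

From λ = h/√(2mKE), we solve for KE:

λ² = h²/(2mKE)
KE = h²/(2mλ²)
KE = (6.626 × 10^-34 J·s)² / (2 × 6.64 × 10^-27 kg × (8.82 × 10^-10 m)²)
KE = 4.25 × 10^-23 J
KE = 2.65 × 10^-4 eV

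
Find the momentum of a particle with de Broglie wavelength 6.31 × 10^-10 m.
1.05 × 10^-24 kg·m/s

From the de Broglie relation λ = h/p, we solve for p:

p = h/λ
p = (6.626 × 10^-34 J·s) / (6.31 × 10^-10 m)
p = 1.05 × 10^-24 kg·m/s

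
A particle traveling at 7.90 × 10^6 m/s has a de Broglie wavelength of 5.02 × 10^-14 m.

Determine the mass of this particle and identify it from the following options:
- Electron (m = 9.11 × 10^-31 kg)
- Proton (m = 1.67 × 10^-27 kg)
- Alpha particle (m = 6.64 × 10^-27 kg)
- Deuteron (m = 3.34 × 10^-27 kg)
The particle is a proton.

From λ = h/(mv), solve for mass:

m = h/(λv)
m = (6.626 × 10^-34 J·s) / (5.02 × 10^-14 m × 7.90 × 10^6 m/s)
m = 1.67 × 10^-27 kg

Comparing with the listed masses, this is closest to a proton.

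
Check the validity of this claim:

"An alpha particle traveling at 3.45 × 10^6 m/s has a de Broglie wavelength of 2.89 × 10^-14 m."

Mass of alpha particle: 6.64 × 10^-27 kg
True

The claim is correct.

Using λ = h/(mv):
λ = (6.626 × 10^-34 J·s) / (6.64 × 10^-27 kg × 3.45 × 10^6 m/s)
λ = 2.89 × 10^-14 m

This matches the claimed value.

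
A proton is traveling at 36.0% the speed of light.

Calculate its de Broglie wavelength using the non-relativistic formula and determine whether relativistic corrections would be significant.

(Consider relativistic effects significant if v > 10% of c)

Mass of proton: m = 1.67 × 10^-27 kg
Yes, relativistic corrections are needed.

Using the non-relativistic de Broglie formula λ = h/(mv):

v = 36.0% × c = 1.079 × 10^8 m/s

λ = h/(mv)
λ = (6.626 × 10^-34 J·s) / (1.67 × 10^-27 kg × 1.079 × 10^8 m/s)
λ = 3.68 × 10^-15 m

Since v = 36.0% of c > 10% of c, relativistic corrections ARE significant and the actual wavelength would differ from this non-relativistic estimate.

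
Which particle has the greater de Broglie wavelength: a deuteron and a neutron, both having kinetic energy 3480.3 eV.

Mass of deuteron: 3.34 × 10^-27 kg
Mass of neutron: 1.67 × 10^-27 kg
The neutron has the longer wavelength.

Using λ = h/√(2mKE):

For deuteron: λ₁ = h/√(2m₁KE) = 3.43 × 10^-13 m
For neutron: λ₂ = h/√(2m₂KE) = 4.86 × 10^-13 m

Since λ ∝ 1/√m at constant kinetic energy, the lighter particle has the longer wavelength.

The neutron has the longer de Broglie wavelength.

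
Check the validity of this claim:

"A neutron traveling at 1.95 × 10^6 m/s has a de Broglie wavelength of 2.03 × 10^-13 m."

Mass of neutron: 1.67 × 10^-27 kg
True

The claim is correct.

Using λ = h/(mv):
λ = (6.626 × 10^-34 J·s) / (1.67 × 10^-27 kg × 1.95 × 10^6 m/s)
λ = 2.03 × 10^-13 m

This matches the claimed value.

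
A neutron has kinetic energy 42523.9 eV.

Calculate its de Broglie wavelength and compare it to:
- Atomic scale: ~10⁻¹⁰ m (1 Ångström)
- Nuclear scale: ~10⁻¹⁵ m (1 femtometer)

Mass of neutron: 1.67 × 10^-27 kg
λ = 1.39 × 10^-13 m, which is between nuclear and atomic scales.

Using λ = h/√(2mKE):

KE = 42523.9 eV = 6.813 × 10^-15 J

λ = h/√(2mKE)
λ = (6.626 × 10^-34 J·s) / √(2 × 1.67 × 10^-27 kg × 6.813 × 10^-15 J)
λ = 1.39 × 10^-13 m

Comparison:
- Atomic scale (10⁻¹⁰ m): λ is 0.0014× this size
- Nuclear scale (10⁻¹⁵ m): λ is 1.4e+02× this size

The wavelength is between nuclear and atomic scales.

This wavelength is appropriate for probing atomic structure but too large for nuclear physics experiments.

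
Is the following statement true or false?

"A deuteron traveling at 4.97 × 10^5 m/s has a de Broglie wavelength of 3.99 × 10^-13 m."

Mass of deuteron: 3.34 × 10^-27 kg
True

The claim is correct.

Using λ = h/(mv):
λ = (6.626 × 10^-34 J·s) / (3.34 × 10^-27 kg × 4.97 × 10^5 m/s)
λ = 3.99 × 10^-13 m

This matches the claimed value.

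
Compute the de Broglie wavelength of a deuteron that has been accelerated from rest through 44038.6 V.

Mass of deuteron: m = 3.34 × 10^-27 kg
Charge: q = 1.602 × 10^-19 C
9.65 × 10^-14 m

When a particle is accelerated through voltage V, it gains kinetic energy KE = qV.

The de Broglie wavelength is then λ = h/√(2mqV):

λ = h/√(2mqV)
λ = (6.626 × 10^-34 J·s) / √(2 × 3.34 × 10^-27 kg × 1.602 × 10^-19 C × 44038.6 V)
λ = 9.65 × 10^-14 m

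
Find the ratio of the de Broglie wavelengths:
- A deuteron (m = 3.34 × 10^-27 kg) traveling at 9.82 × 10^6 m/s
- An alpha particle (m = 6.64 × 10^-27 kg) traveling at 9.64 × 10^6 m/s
λ₁/λ₂ = 1.95

Using λ = h/(mv):

λ₁ = h/(m₁v₁) = 2.02 × 10^-14 m
λ₂ = h/(m₂v₂) = 1.04 × 10^-14 m

Ratio λ₁/λ₂ = (m₂v₂)/(m₁v₁)
         = (6.64 × 10^-27 kg × 9.64 × 10^6 m/s) / (3.34 × 10^-27 kg × 9.82 × 10^6 m/s)
         = 1.95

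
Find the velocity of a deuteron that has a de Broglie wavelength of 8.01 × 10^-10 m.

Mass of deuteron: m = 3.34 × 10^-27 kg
2.48 × 10^2 m/s

From the de Broglie relation λ = h/(mv), we solve for v:

v = h/(mλ)
v = (6.626 × 10^-34 J·s) / (3.34 × 10^-27 kg × 8.01 × 10^-10 m)
v = 2.48 × 10^2 m/s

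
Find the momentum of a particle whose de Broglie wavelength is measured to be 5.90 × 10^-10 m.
1.12 × 10^-24 kg·m/s

From the de Broglie relation λ = h/p, we solve for p:

p = h/λ
p = (6.626 × 10^-34 J·s) / (5.90 × 10^-10 m)
p = 1.12 × 10^-24 kg·m/s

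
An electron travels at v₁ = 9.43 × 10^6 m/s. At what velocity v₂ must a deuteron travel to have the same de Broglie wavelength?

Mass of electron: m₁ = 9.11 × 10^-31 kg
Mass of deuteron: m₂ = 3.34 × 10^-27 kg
v₂ = 2.57 × 10^3 m/s

For equal de Broglie wavelengths: λ₁ = λ₂

h/(m₁v₁) = h/(m₂v₂)
m₁v₁ = m₂v₂
v₂ = v₁ · (m₁/m₂)

v₂ = 9.43 × 10^6 m/s × (9.11 × 10^-31 kg / 3.34 × 10^-27 kg)
v₂ = 2.57 × 10^3 m/s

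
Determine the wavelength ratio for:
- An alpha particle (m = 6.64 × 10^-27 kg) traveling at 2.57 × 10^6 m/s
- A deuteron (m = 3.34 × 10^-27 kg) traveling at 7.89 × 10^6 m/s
λ₁/λ₂ = 1.54

Using λ = h/(mv):

λ₁ = h/(m₁v₁) = 3.88 × 10^-14 m
λ₂ = h/(m₂v₂) = 2.51 × 10^-14 m

Ratio λ₁/λ₂ = (m₂v₂)/(m₁v₁)
         = (3.34 × 10^-27 kg × 7.89 × 10^6 m/s) / (6.64 × 10^-27 kg × 2.57 × 10^6 m/s)
         = 1.54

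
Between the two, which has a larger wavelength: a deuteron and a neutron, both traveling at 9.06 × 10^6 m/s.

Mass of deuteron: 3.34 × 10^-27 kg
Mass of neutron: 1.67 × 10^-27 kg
The neutron has the longer wavelength.

Using λ = h/(mv), since both particles have the same velocity, the wavelength depends only on mass.

For deuteron: λ₁ = h/(m₁v) = 2.19 × 10^-14 m
For neutron: λ₂ = h/(m₂v) = 4.38 × 10^-14 m

Since λ ∝ 1/m at constant velocity, the lighter particle has the longer wavelength.

The neutron has the longer de Broglie wavelength.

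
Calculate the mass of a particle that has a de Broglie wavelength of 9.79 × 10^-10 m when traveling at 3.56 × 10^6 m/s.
1.90 × 10^-31 kg

From the de Broglie relation λ = h/(mv), we solve for m:

m = h/(λv)
m = (6.626 × 10^-34 J·s) / (9.79 × 10^-10 m × 3.56 × 10^6 m/s)
m = 1.90 × 10^-31 kg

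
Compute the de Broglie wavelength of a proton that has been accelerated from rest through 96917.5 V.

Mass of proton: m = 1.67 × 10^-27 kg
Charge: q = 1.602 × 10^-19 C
9.20 × 10^-14 m

When a particle is accelerated through voltage V, it gains kinetic energy KE = qV.

The de Broglie wavelength is then λ = h/√(2mqV):

λ = h/√(2mqV)
λ = (6.626 × 10^-34 J·s) / √(2 × 1.67 × 10^-27 kg × 1.602 × 10^-19 C × 96917.5 V)
λ = 9.20 × 10^-14 m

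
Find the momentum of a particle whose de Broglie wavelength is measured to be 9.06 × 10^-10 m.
7.31 × 10^-25 kg·m/s

From the de Broglie relation λ = h/p, we solve for p:

p = h/λ
p = (6.626 × 10^-34 J·s) / (9.06 × 10^-10 m)
p = 7.31 × 10^-25 kg·m/s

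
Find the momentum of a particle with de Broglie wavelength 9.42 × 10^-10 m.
7.03 × 10^-25 kg·m/s

From the de Broglie relation λ = h/p, we solve for p:

p = h/λ
p = (6.626 × 10^-34 J·s) / (9.42 × 10^-10 m)
p = 7.03 × 10^-25 kg·m/s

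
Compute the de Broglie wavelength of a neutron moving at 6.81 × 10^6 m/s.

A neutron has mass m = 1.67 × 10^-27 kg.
5.83 × 10^-14 m

Using the de Broglie relation λ = h/(mv):

λ = h/(mv)
λ = (6.626 × 10^-34 J·s) / (1.67 × 10^-27 kg × 6.81 × 10^6 m/s)
λ = 5.83 × 10^-14 m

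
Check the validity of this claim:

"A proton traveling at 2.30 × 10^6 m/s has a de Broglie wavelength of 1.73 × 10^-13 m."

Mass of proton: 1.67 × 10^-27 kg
True

The claim is correct.

Using λ = h/(mv):
λ = (6.626 × 10^-34 J·s) / (1.67 × 10^-27 kg × 2.30 × 10^6 m/s)
λ = 1.73 × 10^-13 m

This matches the claimed value.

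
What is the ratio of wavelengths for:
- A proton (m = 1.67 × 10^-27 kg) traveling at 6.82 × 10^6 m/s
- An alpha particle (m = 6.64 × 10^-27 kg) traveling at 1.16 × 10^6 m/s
λ₁/λ₂ = 0.676

Using λ = h/(mv):

λ₁ = h/(m₁v₁) = 5.82 × 10^-14 m
λ₂ = h/(m₂v₂) = 8.60 × 10^-14 m

Ratio λ₁/λ₂ = (m₂v₂)/(m₁v₁)
         = (6.64 × 10^-27 kg × 1.16 × 10^6 m/s) / (1.67 × 10^-27 kg × 6.82 × 10^6 m/s)
         = 0.676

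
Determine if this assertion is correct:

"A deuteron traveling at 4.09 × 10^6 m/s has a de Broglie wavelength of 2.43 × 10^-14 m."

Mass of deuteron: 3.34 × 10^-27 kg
False

The claim is incorrect.

Using λ = h/(mv):
λ = (6.626 × 10^-34 J·s) / (3.34 × 10^-27 kg × 4.09 × 10^6 m/s)
λ = 4.85 × 10^-14 m

The actual wavelength differs from the claimed 2.43 × 10^-14 m.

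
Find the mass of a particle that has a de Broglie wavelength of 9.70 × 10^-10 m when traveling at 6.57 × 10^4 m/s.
1.04 × 10^-29 kg

From the de Broglie relation λ = h/(mv), we solve for m:

m = h/(λv)
m = (6.626 × 10^-34 J·s) / (9.70 × 10^-10 m × 6.57 × 10^4 m/s)
m = 1.04 × 10^-29 kg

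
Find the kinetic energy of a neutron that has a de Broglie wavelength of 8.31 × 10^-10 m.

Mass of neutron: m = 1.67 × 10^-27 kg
1.90 × 10^-22 J (or 1.19 × 10^-3 eV)

From λ = h/√(2mKE), we solve for KE:

λ² = h²/(2mKE)
KE = h²/(2mλ²)
KE = (6.626 × 10^-34 J·s)² / (2 × 1.67 × 10^-27 kg × (8.31 × 10^-10 m)²)
KE = 1.90 × 10^-22 J
KE = 1.19 × 10^-3 eV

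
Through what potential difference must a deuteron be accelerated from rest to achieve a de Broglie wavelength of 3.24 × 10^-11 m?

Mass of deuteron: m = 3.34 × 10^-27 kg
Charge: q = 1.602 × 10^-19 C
3.91 × 10^-1 V

From λ = h/√(2mqV), we solve for V:

λ² = h²/(2mqV)
V = h²/(2mqλ²)
V = (6.626 × 10^-34 J·s)² / (2 × 3.34 × 10^-27 kg × 1.602 × 10^-19 C × (3.24 × 10^-11 m)²)
V = 3.91 × 10^-1 V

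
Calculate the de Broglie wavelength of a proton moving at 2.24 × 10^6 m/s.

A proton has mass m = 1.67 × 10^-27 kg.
1.77 × 10^-13 m

Using the de Broglie relation λ = h/(mv):

λ = h/(mv)
λ = (6.626 × 10^-34 J·s) / (1.67 × 10^-27 kg × 2.24 × 10^6 m/s)
λ = 1.77 × 10^-13 m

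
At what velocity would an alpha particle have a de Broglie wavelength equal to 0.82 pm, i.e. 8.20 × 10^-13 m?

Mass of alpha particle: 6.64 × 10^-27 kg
1.22 × 10^5 m/s

From λ = h/(mv), solve for v:

v = h/(mλ)
v = (6.626 × 10^-34 J·s) / (6.64 × 10^-27 kg × 8.20 × 10^-13 m)
v = 1.22 × 10^5 m/s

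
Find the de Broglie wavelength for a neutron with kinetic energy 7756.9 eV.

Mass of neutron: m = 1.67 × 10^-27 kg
3.25 × 10^-13 m

Using λ = h/√(2mKE):

First convert KE to Joules: KE = 7756.9 eV = 1.243 × 10^-15 J

λ = h/√(2mKE)
λ = (6.626 × 10^-34 J·s) / √(2 × 1.67 × 10^-27 kg × 1.243 × 10^-15 J)
λ = 3.25 × 10^-13 m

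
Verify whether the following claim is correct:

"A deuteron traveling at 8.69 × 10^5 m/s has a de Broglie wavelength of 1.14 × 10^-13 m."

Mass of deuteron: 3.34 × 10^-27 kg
False

The claim is incorrect.

Using λ = h/(mv):
λ = (6.626 × 10^-34 J·s) / (3.34 × 10^-27 kg × 8.69 × 10^5 m/s)
λ = 2.28 × 10^-13 m

The actual wavelength differs from the claimed 1.14 × 10^-13 m.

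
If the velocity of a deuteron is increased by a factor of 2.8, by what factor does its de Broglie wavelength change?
The wavelength decreases by a factor of 2.8.

From λ = h/(mv), the wavelength is inversely proportional to velocity:

λ ∝ 1/v

If v → 2.8v, then λ → λ/2.8

When velocity is increased by a factor of 2.8, the wavelength decreases by a factor of 2.8.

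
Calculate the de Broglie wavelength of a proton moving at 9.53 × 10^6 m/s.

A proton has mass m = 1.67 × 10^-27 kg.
4.16 × 10^-14 m

Using the de Broglie relation λ = h/(mv):

λ = h/(mv)
λ = (6.626 × 10^-34 J·s) / (1.67 × 10^-27 kg × 9.53 × 10^6 m/s)
λ = 4.16 × 10^-14 m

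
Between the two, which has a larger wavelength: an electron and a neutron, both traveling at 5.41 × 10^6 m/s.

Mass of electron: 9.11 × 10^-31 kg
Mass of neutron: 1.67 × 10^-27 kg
The electron has the longer wavelength.

Using λ = h/(mv), since both particles have the same velocity, the wavelength depends only on mass.

For electron: λ₁ = h/(m₁v) = 1.34 × 10^-10 m
For neutron: λ₂ = h/(m₂v) = 7.33 × 10^-14 m

Since λ ∝ 1/m at constant velocity, the lighter particle has the longer wavelength.

The electron has the longer de Broglie wavelength.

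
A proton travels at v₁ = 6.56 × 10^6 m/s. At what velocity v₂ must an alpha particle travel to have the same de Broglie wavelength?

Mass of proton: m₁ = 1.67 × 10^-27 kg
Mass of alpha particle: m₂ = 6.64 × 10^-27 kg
v₂ = 1.65 × 10^6 m/s

For equal de Broglie wavelengths: λ₁ = λ₂

h/(m₁v₁) = h/(m₂v₂)
m₁v₁ = m₂v₂
v₂ = v₁ · (m₁/m₂)

v₂ = 6.56 × 10^6 m/s × (1.67 × 10^-27 kg / 6.64 × 10^-27 kg)
v₂ = 1.65 × 10^6 m/s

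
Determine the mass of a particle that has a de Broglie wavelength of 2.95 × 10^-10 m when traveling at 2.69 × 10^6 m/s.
8.35 × 10^-31 kg

From the de Broglie relation λ = h/(mv), we solve for m:

m = h/(λv)
m = (6.626 × 10^-34 J·s) / (2.95 × 10^-10 m × 2.69 × 10^6 m/s)
m = 8.35 × 10^-31 kg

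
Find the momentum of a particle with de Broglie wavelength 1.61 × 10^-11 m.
4.12 × 10^-23 kg·m/s

From the de Broglie relation λ = h/p, we solve for p:

p = h/λ
p = (6.626 × 10^-34 J·s) / (1.61 × 10^-11 m)
p = 4.12 × 10^-23 kg·m/s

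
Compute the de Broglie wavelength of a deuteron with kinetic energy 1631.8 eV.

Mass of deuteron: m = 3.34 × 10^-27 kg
5.01 × 10^-13 m

Using λ = h/√(2mKE):

First convert KE to Joules: KE = 1631.8 eV = 2.614 × 10^-16 J

λ = h/√(2mKE)
λ = (6.626 × 10^-34 J·s) / √(2 × 3.34 × 10^-27 kg × 2.614 × 10^-16 J)
λ = 5.01 × 10^-13 m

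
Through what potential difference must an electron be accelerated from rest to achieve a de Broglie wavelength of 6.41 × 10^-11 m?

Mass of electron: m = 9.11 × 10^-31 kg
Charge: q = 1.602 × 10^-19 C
366 V

From λ = h/√(2mqV), we solve for V:

λ² = h²/(2mqV)
V = h²/(2mqλ²)
V = (6.626 × 10^-34 J·s)² / (2 × 9.11 × 10^-31 kg × 1.602 × 10^-19 C × (6.41 × 10^-11 m)²)
V = 366 V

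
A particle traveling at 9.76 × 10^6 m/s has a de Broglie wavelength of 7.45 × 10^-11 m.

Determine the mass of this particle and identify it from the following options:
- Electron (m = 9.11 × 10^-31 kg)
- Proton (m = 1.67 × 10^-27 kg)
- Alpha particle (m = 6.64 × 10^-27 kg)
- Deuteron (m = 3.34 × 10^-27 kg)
The particle is an electron.

From λ = h/(mv), solve for mass:

m = h/(λv)
m = (6.626 × 10^-34 J·s) / (7.45 × 10^-11 m × 9.76 × 10^6 m/s)
m = 9.11 × 10^-31 kg

Comparing with the listed masses, this is closest to an electron.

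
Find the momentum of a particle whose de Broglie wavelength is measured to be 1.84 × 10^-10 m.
3.60 × 10^-24 kg·m/s

From the de Broglie relation λ = h/p, we solve for p:

p = h/λ
p = (6.626 × 10^-34 J·s) / (1.84 × 10^-10 m)
p = 3.60 × 10^-24 kg·m/s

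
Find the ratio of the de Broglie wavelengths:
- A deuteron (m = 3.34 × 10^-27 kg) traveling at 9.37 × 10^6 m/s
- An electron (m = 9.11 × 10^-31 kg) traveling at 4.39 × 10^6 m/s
λ₁/λ₂ = 1.28 × 10^-4

Using λ = h/(mv):

λ₁ = h/(m₁v₁) = 2.12 × 10^-14 m
λ₂ = h/(m₂v₂) = 1.66 × 10^-10 m

Ratio λ₁/λ₂ = (m₂v₂)/(m₁v₁)
         = (9.11 × 10^-31 kg × 4.39 × 10^6 m/s) / (3.34 × 10^-27 kg × 9.37 × 10^6 m/s)
         = 1.28 × 10^-4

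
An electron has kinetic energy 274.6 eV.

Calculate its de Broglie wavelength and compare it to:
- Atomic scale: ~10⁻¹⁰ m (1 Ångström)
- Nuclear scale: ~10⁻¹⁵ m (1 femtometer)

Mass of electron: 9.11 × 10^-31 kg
λ = 7.40 × 10^-11 m, which is between nuclear and atomic scales.

Using λ = h/√(2mKE):

KE = 274.6 eV = 4.400 × 10^-17 J

λ = h/√(2mKE)
λ = (6.626 × 10^-34 J·s) / √(2 × 9.11 × 10^-31 kg × 4.400 × 10^-17 J)
λ = 7.40 × 10^-11 m

Comparison:
- Atomic scale (10⁻¹⁰ m): λ is 0.74× this size
- Nuclear scale (10⁻¹⁵ m): λ is 7.4e+04× this size

The wavelength is between nuclear and atomic scales.

This wavelength is appropriate for probing atomic structure but too large for nuclear physics experiments.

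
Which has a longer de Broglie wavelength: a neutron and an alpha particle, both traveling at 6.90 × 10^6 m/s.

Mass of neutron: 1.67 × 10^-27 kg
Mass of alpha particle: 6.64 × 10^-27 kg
The neutron has the longer wavelength.

Using λ = h/(mv), since both particles have the same velocity, the wavelength depends only on mass.

For neutron: λ₁ = h/(m₁v) = 5.75 × 10^-14 m
For alpha particle: λ₂ = h/(m₂v) = 1.45 × 10^-14 m

Since λ ∝ 1/m at constant velocity, the lighter particle has the longer wavelength.

The neutron has the longer de Broglie wavelength.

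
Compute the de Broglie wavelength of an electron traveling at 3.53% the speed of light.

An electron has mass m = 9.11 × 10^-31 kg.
6.87 × 10^-11 m

Using the de Broglie relation λ = h/(mv):

v = 3.53% × c = 1.058 × 10^7 m/s

λ = h/(mv)
λ = (6.626 × 10^-34 J·s) / (9.11 × 10^-31 kg × 1.058 × 10^7 m/s)
λ = 6.87 × 10^-11 m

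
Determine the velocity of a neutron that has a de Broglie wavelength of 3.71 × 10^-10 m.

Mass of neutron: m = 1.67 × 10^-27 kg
1.07 × 10^3 m/s

From the de Broglie relation λ = h/(mv), we solve for v:

v = h/(mλ)
v = (6.626 × 10^-34 J·s) / (1.67 × 10^-27 kg × 3.71 × 10^-10 m)
v = 1.07 × 10^3 m/s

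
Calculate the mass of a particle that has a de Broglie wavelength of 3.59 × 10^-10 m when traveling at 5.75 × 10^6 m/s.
3.21 × 10^-31 kg

From the de Broglie relation λ = h/(mv), we solve for m:

m = h/(λv)
m = (6.626 × 10^-34 J·s) / (3.59 × 10^-10 m × 5.75 × 10^6 m/s)
m = 3.21 × 10^-31 kg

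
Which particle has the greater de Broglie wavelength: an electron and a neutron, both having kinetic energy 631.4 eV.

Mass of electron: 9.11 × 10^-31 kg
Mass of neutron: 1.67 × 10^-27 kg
The electron has the longer wavelength.

Using λ = h/√(2mKE):

For electron: λ₁ = h/√(2m₁KE) = 4.88 × 10^-11 m
For neutron: λ₂ = h/√(2m₂KE) = 1.14 × 10^-12 m

Since λ ∝ 1/√m at constant kinetic energy, the lighter particle has the longer wavelength.

The electron has the longer de Broglie wavelength.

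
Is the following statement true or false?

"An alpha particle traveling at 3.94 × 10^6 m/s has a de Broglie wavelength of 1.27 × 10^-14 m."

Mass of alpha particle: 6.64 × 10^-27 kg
False

The claim is incorrect.

Using λ = h/(mv):
λ = (6.626 × 10^-34 J·s) / (6.64 × 10^-27 kg × 3.94 × 10^6 m/s)
λ = 2.53 × 10^-14 m

The actual wavelength differs from the claimed 1.27 × 10^-14 m.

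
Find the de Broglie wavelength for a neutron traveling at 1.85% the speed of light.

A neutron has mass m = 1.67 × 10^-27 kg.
7.15 × 10^-14 m

Using the de Broglie relation λ = h/(mv):

v = 1.85% × c = 5.546 × 10^6 m/s

λ = h/(mv)
λ = (6.626 × 10^-34 J·s) / (1.67 × 10^-27 kg × 5.546 × 10^6 m/s)
λ = 7.15 × 10^-14 m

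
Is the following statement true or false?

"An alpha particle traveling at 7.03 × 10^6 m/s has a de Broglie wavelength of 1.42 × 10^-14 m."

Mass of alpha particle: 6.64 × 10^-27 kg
True

The claim is correct.

Using λ = h/(mv):
λ = (6.626 × 10^-34 J·s) / (6.64 × 10^-27 kg × 7.03 × 10^6 m/s)
λ = 1.42 × 10^-14 m

This matches the claimed value.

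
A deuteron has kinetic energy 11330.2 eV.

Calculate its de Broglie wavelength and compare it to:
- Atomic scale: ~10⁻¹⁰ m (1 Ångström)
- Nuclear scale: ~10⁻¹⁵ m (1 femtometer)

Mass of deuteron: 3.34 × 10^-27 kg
λ = 1.90 × 10^-13 m, which is between nuclear and atomic scales.

Using λ = h/√(2mKE):

KE = 11330.2 eV = 1.815 × 10^-15 J

λ = h/√(2mKE)
λ = (6.626 × 10^-34 J·s) / √(2 × 3.34 × 10^-27 kg × 1.815 × 10^-15 J)
λ = 1.90 × 10^-13 m

Comparison:
- Atomic scale (10⁻¹⁰ m): λ is 0.0019× this size
- Nuclear scale (10⁻¹⁵ m): λ is 1.9e+02× this size

The wavelength is between nuclear and atomic scales.

This wavelength is appropriate for probing atomic structure but too large for nuclear physics experiments.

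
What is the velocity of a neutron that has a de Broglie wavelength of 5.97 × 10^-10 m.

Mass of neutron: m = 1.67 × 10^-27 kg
6.65 × 10^2 m/s

From the de Broglie relation λ = h/(mv), we solve for v:

v = h/(mλ)
v = (6.626 × 10^-34 J·s) / (1.67 × 10^-27 kg × 5.97 × 10^-10 m)
v = 6.65 × 10^2 m/s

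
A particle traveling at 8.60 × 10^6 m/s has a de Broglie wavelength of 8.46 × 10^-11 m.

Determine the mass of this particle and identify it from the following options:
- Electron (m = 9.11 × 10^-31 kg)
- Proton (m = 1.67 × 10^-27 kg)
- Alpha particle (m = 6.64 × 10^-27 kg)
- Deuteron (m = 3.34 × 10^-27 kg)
The particle is an electron.

From λ = h/(mv), solve for mass:

m = h/(λv)
m = (6.626 × 10^-34 J·s) / (8.46 × 10^-11 m × 8.60 × 10^6 m/s)
m = 9.11 × 10^-31 kg

Comparing with the listed masses, this is closest to an electron.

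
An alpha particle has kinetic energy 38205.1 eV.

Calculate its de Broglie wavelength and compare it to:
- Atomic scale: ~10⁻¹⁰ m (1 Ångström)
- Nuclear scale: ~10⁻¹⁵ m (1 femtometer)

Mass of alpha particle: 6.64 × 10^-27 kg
λ = 7.35 × 10^-14 m, which is between nuclear and atomic scales.

Using λ = h/√(2mKE):

KE = 38205.1 eV = 6.121 × 10^-15 J

λ = h/√(2mKE)
λ = (6.626 × 10^-34 J·s) / √(2 × 6.64 × 10^-27 kg × 6.121 × 10^-15 J)
λ = 7.35 × 10^-14 m

Comparison:
- Atomic scale (10⁻¹⁰ m): λ is 0.00073× this size
- Nuclear scale (10⁻¹⁵ m): λ is 73× this size

The wavelength is between nuclear and atomic scales.

This wavelength is appropriate for probing atomic structure but too large for nuclear physics experiments.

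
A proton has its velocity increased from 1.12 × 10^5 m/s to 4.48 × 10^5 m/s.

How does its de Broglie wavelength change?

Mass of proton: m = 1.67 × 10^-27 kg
The wavelength decreases by a factor of 4.

Using λ = h/(mv):

Initial wavelength: λ₁ = h/(mv₁) = 3.54 × 10^-12 m
Final wavelength: λ₂ = h/(mv₂) = 8.86 × 10^-13 m

Since λ ∝ 1/v, when velocity increases by a factor of 4, the wavelength decreases by a factor of 4.

λ₂/λ₁ = v₁/v₂ = 1/4

The wavelength decreases by a factor of 4.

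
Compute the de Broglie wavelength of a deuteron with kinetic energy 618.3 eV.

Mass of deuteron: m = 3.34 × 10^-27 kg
8.15 × 10^-13 m

Using λ = h/√(2mKE):

First convert KE to Joules: KE = 618.3 eV = 9.906 × 10^-17 J

λ = h/√(2mKE)
λ = (6.626 × 10^-34 J·s) / √(2 × 3.34 × 10^-27 kg × 9.906 × 10^-17 J)
λ = 8.15 × 10^-13 m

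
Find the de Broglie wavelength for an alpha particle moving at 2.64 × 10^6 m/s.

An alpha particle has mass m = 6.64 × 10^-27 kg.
3.78 × 10^-14 m

Using the de Broglie relation λ = h/(mv):

λ = h/(mv)
λ = (6.626 × 10^-34 J·s) / (6.64 × 10^-27 kg × 2.64 × 10^6 m/s)
λ = 3.78 × 10^-14 m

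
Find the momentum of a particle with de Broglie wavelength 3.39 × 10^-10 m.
1.95 × 10^-24 kg·m/s

From the de Broglie relation λ = h/p, we solve for p:

p = h/λ
p = (6.626 × 10^-34 J·s) / (3.39 × 10^-10 m)
p = 1.95 × 10^-24 kg·m/s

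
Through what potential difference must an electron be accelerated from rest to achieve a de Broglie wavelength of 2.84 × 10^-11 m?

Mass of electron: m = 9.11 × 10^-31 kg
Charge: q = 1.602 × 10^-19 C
1.86 × 10^3 V

From λ = h/√(2mqV), we solve for V:

λ² = h²/(2mqV)
V = h²/(2mqλ²)
V = (6.626 × 10^-34 J·s)² / (2 × 9.11 × 10^-31 kg × 1.602 × 10^-19 C × (2.84 × 10^-11 m)²)
V = 1.86 × 10^3 V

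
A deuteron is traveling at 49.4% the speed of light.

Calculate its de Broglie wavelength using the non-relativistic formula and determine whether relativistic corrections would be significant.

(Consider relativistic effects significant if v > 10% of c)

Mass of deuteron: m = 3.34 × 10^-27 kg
Yes, relativistic corrections are needed.

Using the non-relativistic de Broglie formula λ = h/(mv):

v = 49.4% × c = 1.481 × 10^8 m/s

λ = h/(mv)
λ = (6.626 × 10^-34 J·s) / (3.34 × 10^-27 kg × 1.481 × 10^8 m/s)
λ = 1.34 × 10^-15 m

Since v = 49.4% of c > 10% of c, relativistic corrections ARE significant and the actual wavelength would differ from this non-relativistic estimate.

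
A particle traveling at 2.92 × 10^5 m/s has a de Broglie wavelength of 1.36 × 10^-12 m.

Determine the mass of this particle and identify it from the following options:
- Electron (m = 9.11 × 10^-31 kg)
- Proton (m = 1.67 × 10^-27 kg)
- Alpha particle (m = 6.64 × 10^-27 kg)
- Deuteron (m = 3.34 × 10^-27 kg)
The particle is a proton.

From λ = h/(mv), solve for mass:

m = h/(λv)
m = (6.626 × 10^-34 J·s) / (1.36 × 10^-12 m × 2.92 × 10^5 m/s)
m = 1.67 × 10^-27 kg

Comparing with the listed masses, this is closest to a proton.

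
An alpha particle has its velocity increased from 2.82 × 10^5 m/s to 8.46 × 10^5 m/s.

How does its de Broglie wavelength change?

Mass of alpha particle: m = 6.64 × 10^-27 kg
The wavelength decreases by a factor of 3.

Using λ = h/(mv):

Initial wavelength: λ₁ = h/(mv₁) = 3.54 × 10^-13 m
Final wavelength: λ₂ = h/(mv₂) = 1.18 × 10^-13 m

Since λ ∝ 1/v, when velocity increases by a factor of 3, the wavelength decreases by a factor of 3.

λ₂/λ₁ = v₁/v₂ = 1/3

The wavelength decreases by a factor of 3.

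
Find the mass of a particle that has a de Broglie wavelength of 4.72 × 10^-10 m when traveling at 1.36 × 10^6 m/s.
1.03 × 10^-30 kg

From the de Broglie relation λ = h/(mv), we solve for m:

m = h/(λv)
m = (6.626 × 10^-34 J·s) / (4.72 × 10^-10 m × 1.36 × 10^6 m/s)
m = 1.03 × 10^-30 kg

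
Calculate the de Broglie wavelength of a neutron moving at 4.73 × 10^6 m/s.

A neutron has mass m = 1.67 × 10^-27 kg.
8.39 × 10^-14 m

Using the de Broglie relation λ = h/(mv):

λ = h/(mv)
λ = (6.626 × 10^-34 J·s) / (1.67 × 10^-27 kg × 4.73 × 10^6 m/s)
λ = 8.39 × 10^-14 m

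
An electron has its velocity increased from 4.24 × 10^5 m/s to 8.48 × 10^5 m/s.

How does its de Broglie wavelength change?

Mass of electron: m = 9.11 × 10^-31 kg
The wavelength decreases by a factor of 2.

Using λ = h/(mv):

Initial wavelength: λ₁ = h/(mv₁) = 1.72 × 10^-9 m
Final wavelength: λ₂ = h/(mv₂) = 8.58 × 10^-10 m

Since λ ∝ 1/v, when velocity increases by a factor of 2, the wavelength decreases by a factor of 2.

λ₂/λ₁ = v₁/v₂ = 1/2

The wavelength decreases by a factor of 2.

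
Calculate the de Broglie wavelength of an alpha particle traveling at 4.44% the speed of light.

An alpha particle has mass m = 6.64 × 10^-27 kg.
7.50 × 10^-15 m

Using the de Broglie relation λ = h/(mv):

v = 4.44% × c = 1.331 × 10^7 m/s

λ = h/(mv)
λ = (6.626 × 10^-34 J·s) / (6.64 × 10^-27 kg × 1.331 × 10^7 m/s)
λ = 7.50 × 10^-15 m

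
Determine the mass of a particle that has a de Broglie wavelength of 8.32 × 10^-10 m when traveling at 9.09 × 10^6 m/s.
8.76 × 10^-32 kg

From the de Broglie relation λ = h/(mv), we solve for m:

m = h/(λv)
m = (6.626 × 10^-34 J·s) / (8.32 × 10^-10 m × 9.09 × 10^6 m/s)
m = 8.76 × 10^-32 kg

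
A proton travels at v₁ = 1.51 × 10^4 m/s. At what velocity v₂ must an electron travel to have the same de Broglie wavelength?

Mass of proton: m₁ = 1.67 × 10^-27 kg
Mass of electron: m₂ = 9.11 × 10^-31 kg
v₂ = 2.77 × 10^7 m/s

For equal de Broglie wavelengths: λ₁ = λ₂

h/(m₁v₁) = h/(m₂v₂)
m₁v₁ = m₂v₂
v₂ = v₁ · (m₁/m₂)

v₂ = 1.51 × 10^4 m/s × (1.67 × 10^-27 kg / 9.11 × 10^-31 kg)
v₂ = 2.77 × 10^7 m/s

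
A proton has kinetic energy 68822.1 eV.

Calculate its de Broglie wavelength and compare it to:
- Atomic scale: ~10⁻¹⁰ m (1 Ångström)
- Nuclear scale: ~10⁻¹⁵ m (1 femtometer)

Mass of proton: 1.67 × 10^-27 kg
λ = 1.09 × 10^-13 m, which is between nuclear and atomic scales.

Using λ = h/√(2mKE):

KE = 68822.1 eV = 1.103 × 10^-14 J

λ = h/√(2mKE)
λ = (6.626 × 10^-34 J·s) / √(2 × 1.67 × 10^-27 kg × 1.103 × 10^-14 J)
λ = 1.09 × 10^-13 m

Comparison:
- Atomic scale (10⁻¹⁰ m): λ is 0.0011× this size
- Nuclear scale (10⁻¹⁵ m): λ is 1.1e+02× this size

The wavelength is between nuclear and atomic scales.

This wavelength is appropriate for probing atomic structure but too large for nuclear physics experiments.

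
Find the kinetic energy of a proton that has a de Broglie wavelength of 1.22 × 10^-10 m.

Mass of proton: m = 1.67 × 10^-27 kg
8.83 × 10^-21 J (or 0.0551 eV)

From λ = h/√(2mKE), we solve for KE:

λ² = h²/(2mKE)
KE = h²/(2mλ²)
KE = (6.626 × 10^-34 J·s)² / (2 × 1.67 × 10^-27 kg × (1.22 × 10^-10 m)²)
KE = 8.83 × 10^-21 J
KE = 0.0551 eV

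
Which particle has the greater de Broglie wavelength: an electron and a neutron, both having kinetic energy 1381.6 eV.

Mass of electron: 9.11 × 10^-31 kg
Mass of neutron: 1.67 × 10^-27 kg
The electron has the longer wavelength.

Using λ = h/√(2mKE):

For electron: λ₁ = h/√(2m₁KE) = 3.30 × 10^-11 m
For neutron: λ₂ = h/√(2m₂KE) = 7.71 × 10^-13 m

Since λ ∝ 1/√m at constant kinetic energy, the lighter particle has the longer wavelength.

The electron has the longer de Broglie wavelength.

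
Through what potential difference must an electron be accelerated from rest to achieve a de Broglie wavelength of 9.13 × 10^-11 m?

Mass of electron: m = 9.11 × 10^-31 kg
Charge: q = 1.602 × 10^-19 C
180 V

From λ = h/√(2mqV), we solve for V:

λ² = h²/(2mqV)
V = h²/(2mqλ²)
V = (6.626 × 10^-34 J·s)² / (2 × 9.11 × 10^-31 kg × 1.602 × 10^-19 C × (9.13 × 10^-11 m)²)
V = 180 V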